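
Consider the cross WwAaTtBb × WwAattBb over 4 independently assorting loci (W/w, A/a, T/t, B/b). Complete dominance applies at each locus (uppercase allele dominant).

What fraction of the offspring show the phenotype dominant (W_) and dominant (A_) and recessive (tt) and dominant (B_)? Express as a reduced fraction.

WwAaTtBb gametes: WATB×1, WATb×1, WAtB×1, WAtb×1, WaTB×1, WaTb×1, WatB×1, Watb×1, wATB×1, wATb×1, wAtB×1, wAtb×1, waTB×1, waTb×1, watB×1, watb×1
WwAattBb gametes: WAtB×2, WAtb×2, WatB×2, Watb×2, wAtB×2, wAtb×2, watB×2, watb×2
WwAaTtBb×WwAattBb grid (16·16=256): WWAATtBB=2 WWAATtBb=4 WWAATtbb=2 WWAAttBB=2 WWAAttBb=4 WWAAttbb=2 WWAaTtBB=4 WWAaTtBb=8 WWAaTtbb=4 WWAattBB=4 WWAattBb=8 WWAattbb=4 WWaaTtBB=2 WWaaTtBb=4 WWaaTtbb=2 WWaattBB=2 WWaattBb=4 WWaattbb=2 WwAATtBB=4 WwAATtBb=8 WwAATtbb=4 WwAAttBB=4 WwAAttBb=8 WwAAttbb=4 WwAaTtBB=8 WwAaTtBb=16 WwAaTtbb=8 WwAattBB=8 WwAattBb=16 WwAattbb=8 WwaaTtBB=4 WwaaTtBb=8 WwaaTtbb=4 WwaattBB=4 WwaattBb=8 Wwaattbb=4 wwAATtBB=2 wwAATtBb=4 wwAATtbb=2 wwAAttBB=2 wwAAttBb=4 wwAAttbb=2 wwAaTtBB=4 wwAaTtBb=8 wwAaTtbb=4 wwAattBB=4 wwAattBb=8 wwAattbb=4 wwaaTtBB=2 wwaaTtBb=4 wwaaTtbb=2 wwaattBB=2 wwaattBb=4 wwaattbb=2
W_ A_ tt B_ hits 54/256; gcd=2; 54÷2/256÷2 = 27/128

P(W_ A_ tt B_) = 27/128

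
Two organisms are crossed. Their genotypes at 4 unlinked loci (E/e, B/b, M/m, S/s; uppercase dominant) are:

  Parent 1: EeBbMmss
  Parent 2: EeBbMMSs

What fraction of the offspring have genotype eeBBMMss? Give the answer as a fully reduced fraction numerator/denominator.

P(eeBBMMss) = 1/64

EeBbMmss gametes: EBMs×2, EBms×2, EbMs×2, Ebms×2, eBMs×2, eBms×2, ebMs×2, ebms×2
EeBbMMSs gametes: EBMS×2, EBMs×2, EbMS×2, EbMs×2, eBMS×2, eBMs×2, ebMS×2, ebMs×2
EeBbMmss×EeBbMMSs grid (16·16=256): EEBBMMSs=4 EEBBMMss=4 EEBBMmSs=4 EEBBMmss=4 EEBbMMSs=8 EEBbMMss=8 EEBbMmSs=8 EEBbMmss=8 EEbbMMSs=4 EEbbMMss=4 EEbbMmSs=4 EEbbMmss=4 EeBBMMSs=8 EeBBMMss=8 EeBBMmSs=8 EeBBMmss=8 EeBbMMSs=16 EeBbMMss=16 EeBbMmSs=16 EeBbMmss=16 EebbMMSs=8 EebbMMss=8 EebbMmSs=8 EebbMmss=8 eeBBMMSs=4 eeBBMMss=4 eeBBMmSs=4 eeBBMmss=4 eeBbMMSs=8 eeBbMMss=8 eeBbMmSs=8 eeBbMmss=8 eebbMMSs=4 eebbMMss=4 eebbMmSs=4 eebbMmss=4
eeBBMMss hits 4/256; gcd=4; 4÷4/256÷4 = 1/64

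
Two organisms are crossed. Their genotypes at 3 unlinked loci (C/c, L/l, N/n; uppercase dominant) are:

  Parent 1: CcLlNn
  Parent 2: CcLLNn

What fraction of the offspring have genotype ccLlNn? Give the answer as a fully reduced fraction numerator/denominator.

CcLlNn gametes: CLN×1, CLn×1, ClN×1, Cln×1, cLN×1, cLn×1, clN×1, cln×1
CcLLNn gametes: CLN×2, CLn×2, cLN×2, cLn×2
CcLlNn×CcLLNn grid (8·8=64): CCLLNN=2 CCLLNn=4 CCLLnn=2 CCLlNN=2 CCLlNn=4 CCLlnn=2 CcLLNN=4 CcLLNn=8 CcLLnn=4 CcLlNN=4 CcLlNn=8 CcLlnn=4 ccLLNN=2 ccLLNn=4 ccLLnn=2 ccLlNN=2 ccLlNn=4 ccLlnn=2
ccLlNn hits 4/64; gcd=4; 4÷4/64÷4 = 1/16

P(ccLlNn) = 1/16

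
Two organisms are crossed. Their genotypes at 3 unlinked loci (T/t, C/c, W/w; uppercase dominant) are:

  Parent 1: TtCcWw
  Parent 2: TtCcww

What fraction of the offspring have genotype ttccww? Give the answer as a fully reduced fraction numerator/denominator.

P(ttccww) = 1/32

TtCcWw gametes: TCW×1, TCw×1, TcW×1, Tcw×1, tCW×1, tCw×1, tcW×1, tcw×1
TtCcww gametes: TCw×2, Tcw×2, tCw×2, tcw×2
TtCcWw×TtCcww grid (8·8=64): TTCCWw=2 TTCCww=2 TTCcWw=4 TTCcww=4 TTccWw=2 TTccww=2 TtCCWw=4 TtCCww=4 TtCcWw=8 TtCcww=8 TtccWw=4 Ttccww=4 ttCCWw=2 ttCCww=2 ttCcWw=4 ttCcww=4 ttccWw=2 ttccww=2
ttccww hits 2/64; gcd=2; 2÷2/64÷2 = 1/32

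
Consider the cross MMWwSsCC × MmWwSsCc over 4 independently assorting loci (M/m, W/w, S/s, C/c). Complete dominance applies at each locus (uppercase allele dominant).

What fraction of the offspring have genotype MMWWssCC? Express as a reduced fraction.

MMWwSsCC gametes: MWSC×4, MWsC×4, MwSC×4, MwsC×4
MmWwSsCc gametes: MWSC×1, MWSc×1, MWsC×1, MWsc×1, MwSC×1, MwSc×1, MwsC×1, Mwsc×1, mWSC×1, mWSc×1, mWsC×1, mWsc×1, mwSC×1, mwSc×1, mwsC×1, mwsc×1
MMWwSsCC×MmWwSsCc grid (16·16=256): MMWWSSCC=4 MMWWSSCc=4 MMWWSsCC=8 MMWWSsCc=8 MMWWssCC=4 MMWWssCc=4 MMWwSSCC=8 MMWwSSCc=8 MMWwSsCC=16 MMWwSsCc=16 MMWwssCC=8 MMWwssCc=8 MMwwSSCC=4 MMwwSSCc=4 MMwwSsCC=8 MMwwSsCc=8 MMwwssCC=4 MMwwssCc=4 MmWWSSCC=4 MmWWSSCc=4 MmWWSsCC=8 MmWWSsCc=8 MmWWssCC=4 MmWWssCc=4 MmWwSSCC=8 MmWwSSCc=8 MmWwSsCC=16 MmWwSsCc=16 MmWwssCC=8 MmWwssCc=8 MmwwSSCC=4 MmwwSSCc=4 MmwwSsCC=8 MmwwSsCc=8 MmwwssCC=4 MmwwssCc=4
MMWWssCC hits 4/256; gcd=4; 4÷4/256÷4 = 1/64

P(MMWWssCC) = 1/64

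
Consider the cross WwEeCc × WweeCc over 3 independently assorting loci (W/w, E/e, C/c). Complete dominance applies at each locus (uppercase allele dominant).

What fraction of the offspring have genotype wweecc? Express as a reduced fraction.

WwEeCc gametes: WEC×1, WEc×1, WeC×1, Wec×1, wEC×1, wEc×1, weC×1, wec×1
WweeCc gametes: WeC×2, Wec×2, weC×2, wec×2
WwEeCc×WweeCc grid (8·8=64): WWEeCC=2 WWEeCc=4 WWEecc=2 WWeeCC=2 WWeeCc=4 WWeecc=2 WwEeCC=4 WwEeCc=8 WwEecc=4 WweeCC=4 WweeCc=8 Wweecc=4 wwEeCC=2 wwEeCc=4 wwEecc=2 wweeCC=2 wweeCc=4 wweecc=2
wweecc hits 2/64; gcd=2; 2÷2/64÷2 = 1/32

P(wweecc) = 1/32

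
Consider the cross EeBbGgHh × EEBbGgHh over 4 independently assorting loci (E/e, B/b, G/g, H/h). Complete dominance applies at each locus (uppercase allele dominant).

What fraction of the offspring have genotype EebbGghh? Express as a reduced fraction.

P(EebbGghh) = 1/64

EeBbGgHh gametes: EBGH×1, EBGh×1, EBgH×1, EBgh×1, EbGH×1, EbGh×1, EbgH×1, Ebgh×1, eBGH×1, eBGh×1, eBgH×1, eBgh×1, ebGH×1, ebGh×1, ebgH×1, ebgh×1
EEBbGgHh gametes: EBGH×2, EBGh×2, EBgH×2, EBgh×2, EbGH×2, EbGh×2, EbgH×2, Ebgh×2
EeBbGgHh×EEBbGgHh grid (16·16=256): EEBBGGHH=2 EEBBGGHh=4 EEBBGGhh=2 EEBBGgHH=4 EEBBGgHh=8 EEBBGghh=4 EEBBggHH=2 EEBBggHh=4 EEBBgghh=2 EEBbGGHH=4 EEBbGGHh=8 EEBbGGhh=4 EEBbGgHH=8 EEBbGgHh=16 EEBbGghh=8 EEBbggHH=4 EEBbggHh=8 EEBbgghh=4 EEbbGGHH=2 EEbbGGHh=4 EEbbGGhh=2 EEbbGgHH=4 EEbbGgHh=8 EEbbGghh=4 EEbbggHH=2 EEbbggHh=4 EEbbgghh=2 EeBBGGHH=2 EeBBGGHh=4 EeBBGGhh=2 EeBBGgHH=4 EeBBGgHh=8 EeBBGghh=4 EeBBggHH=2 EeBBggHh=4 EeBBgghh=2 EeBbGGHH=4 EeBbGGHh=8 EeBbGGhh=4 EeBbGgHH=8 EeBbGgHh=16 EeBbGghh=8 EeBbggHH=4 EeBbggHh=8 EeBbgghh=4 EebbGGHH=2 EebbGGHh=4 EebbGGhh=2 EebbGgHH=4 EebbGgHh=8 EebbGghh=4 EebbggHH=2 EebbggHh=4 Eebbgghh=2
EebbGghh hits 4/256; gcd=4; 4÷4/256÷4 = 1/64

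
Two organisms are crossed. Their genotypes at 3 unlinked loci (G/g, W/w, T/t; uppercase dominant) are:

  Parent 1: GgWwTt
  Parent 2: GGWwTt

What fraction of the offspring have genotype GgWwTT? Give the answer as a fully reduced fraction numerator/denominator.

P(GgWwTT) = 1/16

GgWwTt gametes: GWT×1, GWt×1, GwT×1, Gwt×1, gWT×1, gWt×1, gwT×1, gwt×1
GGWwTt gametes: GWT×2, GWt×2, GwT×2, Gwt×2
GgWwTt×GGWwTt grid (8·8=64): GGWWTT=2 GGWWTt=4 GGWWtt=2 GGWwTT=4 GGWwTt=8 GGWwtt=4 GGwwTT=2 GGwwTt=4 GGwwtt=2 GgWWTT=2 GgWWTt=4 GgWWtt=2 GgWwTT=4 GgWwTt=8 GgWwtt=4 GgwwTT=2 GgwwTt=4 Ggwwtt=2
GgWwTT hits 4/64; gcd=4; 4÷4/64÷4 = 1/16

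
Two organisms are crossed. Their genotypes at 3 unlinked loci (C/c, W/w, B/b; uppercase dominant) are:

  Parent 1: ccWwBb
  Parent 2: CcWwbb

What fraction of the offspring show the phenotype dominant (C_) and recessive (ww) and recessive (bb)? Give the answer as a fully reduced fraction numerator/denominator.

ccWwBb gametes: cWB×2, cWb×2, cwB×2, cwb×2
CcWwbb gametes: CWb×2, Cwb×2, cWb×2, cwb×2
ccWwBb×CcWwbb grid (8·8=64): CcWWBb=4 CcWWbb=4 CcWwBb=8 CcWwbb=8 CcwwBb=4 Ccwwbb=4 ccWWBb=4 ccWWbb=4 ccWwBb=8 ccWwbb=8 ccwwBb=4 ccwwbb=4
C_ ww bb hits 4/64; gcd=4; 4÷4/64÷4 = 1/16

P(C_ ww bb) = 1/16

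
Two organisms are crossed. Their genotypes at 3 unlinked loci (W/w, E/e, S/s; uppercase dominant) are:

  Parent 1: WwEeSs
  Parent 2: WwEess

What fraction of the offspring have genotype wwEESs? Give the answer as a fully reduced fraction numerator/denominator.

WwEeSs gametes: WES×1, WEs×1, WeS×1, Wes×1, wES×1, wEs×1, weS×1, wes×1
WwEess gametes: WEs×2, Wes×2, wEs×2, wes×2
WwEeSs×WwEess grid (8·8=64): WWEESs=2 WWEEss=2 WWEeSs=4 WWEess=4 WWeeSs=2 WWeess=2 WwEESs=4 WwEEss=4 WwEeSs=8 WwEess=8 WweeSs=4 Wweess=4 wwEESs=2 wwEEss=2 wwEeSs=4 wwEess=4 wweeSs=2 wweess=2
wwEESs hits 2/64; gcd=2; 2÷2/64÷2 = 1/32

P(wwEESs) = 1/32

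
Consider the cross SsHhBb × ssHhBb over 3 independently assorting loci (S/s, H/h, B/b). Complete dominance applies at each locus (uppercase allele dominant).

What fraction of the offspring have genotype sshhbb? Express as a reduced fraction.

SsHhBb gametes: SHB×1, SHb×1, ShB×1, Shb×1, sHB×1, sHb×1, shB×1, shb×1
ssHhBb gametes: sHB×2, sHb×2, shB×2, shb×2
SsHhBb×ssHhBb grid (8·8=64): SsHHBB=2 SsHHBb=4 SsHHbb=2 SsHhBB=4 SsHhBb=8 SsHhbb=4 SshhBB=2 SshhBb=4 Sshhbb=2 ssHHBB=2 ssHHBb=4 ssHHbb=2 ssHhBB=4 ssHhBb=8 ssHhbb=4 sshhBB=2 sshhBb=4 sshhbb=2
sshhbb hits 2/64; gcd=2; 2÷2/64÷2 = 1/32

P(sshhbb) = 1/32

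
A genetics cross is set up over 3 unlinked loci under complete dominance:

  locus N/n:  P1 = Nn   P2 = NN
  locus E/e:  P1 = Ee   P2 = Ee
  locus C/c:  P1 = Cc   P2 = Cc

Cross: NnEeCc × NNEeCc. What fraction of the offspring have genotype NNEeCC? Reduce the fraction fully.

NnEeCc gametes: NEC×1, NEc×1, NeC×1, Nec×1, nEC×1, nEc×1, neC×1, nec×1
NNEeCc gametes: NEC×2, NEc×2, NeC×2, Nec×2
NnEeCc×NNEeCc grid (8·8=64): NNEECC=2 NNEECc=4 NNEEcc=2 NNEeCC=4 NNEeCc=8 NNEecc=4 NNeeCC=2 NNeeCc=4 NNeecc=2 NnEECC=2 NnEECc=4 NnEEcc=2 NnEeCC=4 NnEeCc=8 NnEecc=4 NneeCC=2 NneeCc=4 Nneecc=2
NNEeCC hits 4/64; gcd=4; 4÷4/64÷4 = 1/16

P(NNEeCC) = 1/16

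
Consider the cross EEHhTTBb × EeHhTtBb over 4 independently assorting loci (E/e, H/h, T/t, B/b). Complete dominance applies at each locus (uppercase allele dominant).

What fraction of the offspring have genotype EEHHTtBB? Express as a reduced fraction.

P(EEHHTtBB) = 1/64

EEHhTTBb gametes: EHTB×4, EHTb×4, EhTB×4, EhTb×4
EeHhTtBb gametes: EHTB×1, EHTb×1, EHtB×1, EHtb×1, EhTB×1, EhTb×1, EhtB×1, Ehtb×1, eHTB×1, eHTb×1, eHtB×1, eHtb×1, ehTB×1, ehTb×1, ehtB×1, ehtb×1
EEHhTTBb×EeHhTtBb grid (16·16=256): EEHHTTBB=4 EEHHTTBb=8 EEHHTTbb=4 EEHHTtBB=4 EEHHTtBb=8 EEHHTtbb=4 EEHhTTBB=8 EEHhTTBb=16 EEHhTTbb=8 EEHhTtBB=8 EEHhTtBb=16 EEHhTtbb=8 EEhhTTBB=4 EEhhTTBb=8 EEhhTTbb=4 EEhhTtBB=4 EEhhTtBb=8 EEhhTtbb=4 EeHHTTBB=4 EeHHTTBb=8 EeHHTTbb=4 EeHHTtBB=4 EeHHTtBb=8 EeHHTtbb=4 EeHhTTBB=8 EeHhTTBb=16 EeHhTTbb=8 EeHhTtBB=8 EeHhTtBb=16 EeHhTtbb=8 EehhTTBB=4 EehhTTBb=8 EehhTTbb=4 EehhTtBB=4 EehhTtBb=8 EehhTtbb=4
EEHHTtBB hits 4/256; gcd=4; 4÷4/256÷4 = 1/64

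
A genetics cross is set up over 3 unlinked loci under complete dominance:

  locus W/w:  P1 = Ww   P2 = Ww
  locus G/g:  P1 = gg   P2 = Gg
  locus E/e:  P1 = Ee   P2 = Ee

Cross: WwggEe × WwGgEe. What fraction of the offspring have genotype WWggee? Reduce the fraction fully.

P(WWggee) = 1/32

WwggEe gametes: WgE×2, Wge×2, wgE×2, wge×2
WwGgEe gametes: WGE×1, WGe×1, WgE×1, Wge×1, wGE×1, wGe×1, wgE×1, wge×1
WwggEe×WwGgEe grid (8·8=64): WWGgEE=2 WWGgEe=4 WWGgee=2 WWggEE=2 WWggEe=4 WWggee=2 WwGgEE=4 WwGgEe=8 WwGgee=4 WwggEE=4 WwggEe=8 Wwggee=4 wwGgEE=2 wwGgEe=4 wwGgee=2 wwggEE=2 wwggEe=4 wwggee=2
WWggee hits 2/64; gcd=2; 2÷2/64÷2 = 1/32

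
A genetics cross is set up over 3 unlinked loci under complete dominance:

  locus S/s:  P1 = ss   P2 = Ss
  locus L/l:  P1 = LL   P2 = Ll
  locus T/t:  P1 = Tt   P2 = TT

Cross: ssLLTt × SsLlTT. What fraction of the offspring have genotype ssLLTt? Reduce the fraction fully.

P(ssLLTt) = 1/8

ssLLTt gametes: sLT×4, sLt×4
SsLlTT gametes: SLT×2, SlT×2, sLT×2, slT×2
ssLLTt×SsLlTT grid (8·8=64): SsLLTT=8 SsLLTt=8 SsLlTT=8 SsLlTt=8 ssLLTT=8 ssLLTt=8 ssLlTT=8 ssLlTt=8
ssLLTt hits 8/64; gcd=8; 8÷8/64÷8 = 1/8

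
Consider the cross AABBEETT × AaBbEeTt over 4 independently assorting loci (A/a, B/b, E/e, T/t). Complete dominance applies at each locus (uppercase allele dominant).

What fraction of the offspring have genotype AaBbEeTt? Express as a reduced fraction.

P(AaBbEeTt) = 1/16

AABBEETT gametes: ABET×16
AaBbEeTt gametes: ABET×1, ABEt×1, ABeT×1, ABet×1, AbET×1, AbEt×1, AbeT×1, Abet×1, aBET×1, aBEt×1, aBeT×1, aBet×1, abET×1, abEt×1, abeT×1, abet×1
AABBEETT×AaBbEeTt grid (16·16=256): AABBEETT=16 AABBEETt=16 AABBEeTT=16 AABBEeTt=16 AABbEETT=16 AABbEETt=16 AABbEeTT=16 AABbEeTt=16 AaBBEETT=16 AaBBEETt=16 AaBBEeTT=16 AaBBEeTt=16 AaBbEETT=16 AaBbEETt=16 AaBbEeTT=16 AaBbEeTt=16
AaBbEeTt hits 16/256; gcd=16; 16÷16/256÷16 = 1/16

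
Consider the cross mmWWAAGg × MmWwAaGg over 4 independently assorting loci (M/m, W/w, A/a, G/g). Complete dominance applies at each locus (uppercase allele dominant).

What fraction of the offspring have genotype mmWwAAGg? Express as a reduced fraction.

mmWWAAGg gametes: mWAG×8, mWAg×8
MmWwAaGg gametes: MWAG×1, MWAg×1, MWaG×1, MWag×1, MwAG×1, MwAg×1, MwaG×1, Mwag×1, mWAG×1, mWAg×1, mWaG×1, mWag×1, mwAG×1, mwAg×1, mwaG×1, mwag×1
mmWWAAGg×MmWwAaGg grid (16·16=256): MmWWAAGG=8 MmWWAAGg=16 MmWWAAgg=8 MmWWAaGG=8 MmWWAaGg=16 MmWWAagg=8 MmWwAAGG=8 MmWwAAGg=16 MmWwAAgg=8 MmWwAaGG=8 MmWwAaGg=16 MmWwAagg=8 mmWWAAGG=8 mmWWAAGg=16 mmWWAAgg=8 mmWWAaGG=8 mmWWAaGg=16 mmWWAagg=8 mmWwAAGG=8 mmWwAAGg=16 mmWwAAgg=8 mmWwAaGG=8 mmWwAaGg=16 mmWwAagg=8
mmWwAAGg hits 16/256; gcd=16; 16÷16/256÷16 = 1/16

P(mmWwAAGg) = 1/16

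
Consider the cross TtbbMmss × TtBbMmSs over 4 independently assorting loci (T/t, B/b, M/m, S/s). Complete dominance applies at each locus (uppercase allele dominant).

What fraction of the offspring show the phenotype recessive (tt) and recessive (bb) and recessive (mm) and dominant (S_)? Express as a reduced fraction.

TtbbMmss gametes: TbMs×4, Tbms×4, tbMs×4, tbms×4
TtBbMmSs gametes: TBMS×1, TBMs×1, TBmS×1, TBms×1, TbMS×1, TbMs×1, TbmS×1, Tbms×1, tBMS×1, tBMs×1, tBmS×1, tBms×1, tbMS×1, tbMs×1, tbmS×1, tbms×1
TtbbMmss×TtBbMmSs grid (16·16=256): TTBbMMSs=4 TTBbMMss=4 TTBbMmSs=8 TTBbMmss=8 TTBbmmSs=4 TTBbmmss=4 TTbbMMSs=4 TTbbMMss=4 TTbbMmSs=8 TTbbMmss=8 TTbbmmSs=4 TTbbmmss=4 TtBbMMSs=8 TtBbMMss=8 TtBbMmSs=16 TtBbMmss=16 TtBbmmSs=8 TtBbmmss=8 TtbbMMSs=8 TtbbMMss=8 TtbbMmSs=16 TtbbMmss=16 TtbbmmSs=8 Ttbbmmss=8 ttBbMMSs=4 ttBbMMss=4 ttBbMmSs=8 ttBbMmss=8 ttBbmmSs=4 ttBbmmss=4 ttbbMMSs=4 ttbbMMss=4 ttbbMmSs=8 ttbbMmss=8 ttbbmmSs=4 ttbbmmss=4
tt bb mm S_ hits 4/256; gcd=4; 4÷4/256÷4 = 1/64

P(tt bb mm S_) = 1/64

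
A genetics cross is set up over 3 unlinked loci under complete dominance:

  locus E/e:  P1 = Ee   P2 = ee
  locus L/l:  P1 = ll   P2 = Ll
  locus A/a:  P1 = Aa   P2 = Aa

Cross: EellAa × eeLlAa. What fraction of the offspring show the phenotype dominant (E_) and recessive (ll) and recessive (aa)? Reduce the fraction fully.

EellAa gametes: ElA×2, Ela×2, elA×2, ela×2
eeLlAa gametes: eLA×2, eLa×2, elA×2, ela×2
EellAa×eeLlAa grid (8·8=64): EeLlAA=4 EeLlAa=8 EeLlaa=4 EellAA=4 EellAa=8 Eellaa=4 eeLlAA=4 eeLlAa=8 eeLlaa=4 eellAA=4 eellAa=8 eellaa=4
E_ ll aa hits 4/64; gcd=4; 4÷4/64÷4 = 1/16

P(E_ ll aa) = 1/16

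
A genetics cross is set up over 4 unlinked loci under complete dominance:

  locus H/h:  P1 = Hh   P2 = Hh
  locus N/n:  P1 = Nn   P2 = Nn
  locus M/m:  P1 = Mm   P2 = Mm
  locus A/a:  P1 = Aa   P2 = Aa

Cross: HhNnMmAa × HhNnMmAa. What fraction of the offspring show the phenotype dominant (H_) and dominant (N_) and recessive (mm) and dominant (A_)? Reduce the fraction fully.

HhNnMmAa gametes: HNMA×1, HNMa×1, HNmA×1, HNma×1, HnMA×1, HnMa×1, HnmA×1, Hnma×1, hNMA×1, hNMa×1, hNmA×1, hNma×1, hnMA×1, hnMa×1, hnmA×1, hnma×1
HhNnMmAa gametes: HNMA×1, HNMa×1, HNmA×1, HNma×1, HnMA×1, HnMa×1, HnmA×1, Hnma×1, hNMA×1, hNMa×1, hNmA×1, hNma×1, hnMA×1, hnMa×1, hnmA×1, hnma×1
HhNnMmAa×HhNnMmAa grid (16·16=256): HHNNMMAA=1 HHNNMMAa=2 HHNNMMaa=1 HHNNMmAA=2 HHNNMmAa=4 HHNNMmaa=2 HHNNmmAA=1 HHNNmmAa=2 HHNNmmaa=1 HHNnMMAA=2 HHNnMMAa=4 HHNnMMaa=2 HHNnMmAA=4 HHNnMmAa=8 HHNnMmaa=4 HHNnmmAA=2 HHNnmmAa=4 HHNnmmaa=2 HHnnMMAA=1 HHnnMMAa=2 HHnnMMaa=1 HHnnMmAA=2 HHnnMmAa=4 HHnnMmaa=2 HHnnmmAA=1 HHnnmmAa=2 HHnnmmaa=1 HhNNMMAA=2 HhNNMMAa=4 HhNNMMaa=2 HhNNMmAA=4 HhNNMmAa=8 HhNNMmaa=4 HhNNmmAA=2 HhNNmmAa=4 HhNNmmaa=2 HhNnMMAA=4 HhNnMMAa=8 HhNnMMaa=4 HhNnMmAA=8 HhNnMmAa=16 HhNnMmaa=8 HhNnmmAA=4 HhNnmmAa=8 HhNnmmaa=4 HhnnMMAA=2 HhnnMMAa=4 HhnnMMaa=2 HhnnMmAA=4 HhnnMmAa=8 HhnnMmaa=4 HhnnmmAA=2 HhnnmmAa=4 Hhnnmmaa=2 hhNNMMAA=1 hhNNMMAa=2 hhNNMMaa=1 hhNNMmAA=2 hhNNMmAa=4 hhNNMmaa=2 hhNNmmAA=1 hhNNmmAa=2 hhNNmmaa=1 hhNnMMAA=2 hhNnMMAa=4 hhNnMMaa=2 hhNnMmAA=4 hhNnMmAa=8 hhNnMmaa=4 hhNnmmAA=2 hhNnmmAa=4 hhNnmmaa=2 hhnnMMAA=1 hhnnMMAa=2 hhnnMMaa=1 hhnnMmAA=2 hhnnMmAa=4 hhnnMmaa=2 hhnnmmAA=1 hhnnmmAa=2 hhnnmmaa=1
H_ N_ mm A_ hits 27/256; gcd=1; 27÷1/256÷1 = 27/256

P(H_ N_ mm A_) = 27/256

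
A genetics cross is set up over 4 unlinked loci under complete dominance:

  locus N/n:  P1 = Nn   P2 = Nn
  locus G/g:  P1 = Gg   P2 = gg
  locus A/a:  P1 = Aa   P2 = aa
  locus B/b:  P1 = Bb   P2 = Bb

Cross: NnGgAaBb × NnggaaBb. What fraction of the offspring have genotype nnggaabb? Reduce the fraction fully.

NnGgAaBb gametes: NGAB×1, NGAb×1, NGaB×1, NGab×1, NgAB×1, NgAb×1, NgaB×1, Ngab×1, nGAB×1, nGAb×1, nGaB×1, nGab×1, ngAB×1, ngAb×1, ngaB×1, ngab×1
NnggaaBb gametes: NgaB×4, Ngab×4, ngaB×4, ngab×4
NnGgAaBb×NnggaaBb grid (16·16=256): NNGgAaBB=4 NNGgAaBb=8 NNGgAabb=4 NNGgaaBB=4 NNGgaaBb=8 NNGgaabb=4 NNggAaBB=4 NNggAaBb=8 NNggAabb=4 NNggaaBB=4 NNggaaBb=8 NNggaabb=4 NnGgAaBB=8 NnGgAaBb=16 NnGgAabb=8 NnGgaaBB=8 NnGgaaBb=16 NnGgaabb=8 NnggAaBB=8 NnggAaBb=16 NnggAabb=8 NnggaaBB=8 NnggaaBb=16 Nnggaabb=8 nnGgAaBB=4 nnGgAaBb=8 nnGgAabb=4 nnGgaaBB=4 nnGgaaBb=8 nnGgaabb=4 nnggAaBB=4 nnggAaBb=8 nnggAabb=4 nnggaaBB=4 nnggaaBb=8 nnggaabb=4
nnggaabb hits 4/256; gcd=4; 4÷4/256÷4 = 1/64

P(nnggaabb) = 1/64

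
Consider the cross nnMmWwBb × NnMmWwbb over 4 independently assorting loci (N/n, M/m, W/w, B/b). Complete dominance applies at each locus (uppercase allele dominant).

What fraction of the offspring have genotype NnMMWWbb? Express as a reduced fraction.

P(NnMMWWbb) = 1/64

nnMmWwBb gametes: nMWB×2, nMWb×2, nMwB×2, nMwb×2, nmWB×2, nmWb×2, nmwB×2, nmwb×2
NnMmWwbb gametes: NMWb×2, NMwb×2, NmWb×2, Nmwb×2, nMWb×2, nMwb×2, nmWb×2, nmwb×2
nnMmWwBb×NnMmWwbb grid (16·16=256): NnMMWWBb=4 NnMMWWbb=4 NnMMWwBb=8 NnMMWwbb=8 NnMMwwBb=4 NnMMwwbb=4 NnMmWWBb=8 NnMmWWbb=8 NnMmWwBb=16 NnMmWwbb=16 NnMmwwBb=8 NnMmwwbb=8 NnmmWWBb=4 NnmmWWbb=4 NnmmWwBb=8 NnmmWwbb=8 NnmmwwBb=4 Nnmmwwbb=4 nnMMWWBb=4 nnMMWWbb=4 nnMMWwBb=8 nnMMWwbb=8 nnMMwwBb=4 nnMMwwbb=4 nnMmWWBb=8 nnMmWWbb=8 nnMmWwBb=16 nnMmWwbb=16 nnMmwwBb=8 nnMmwwbb=8 nnmmWWBb=4 nnmmWWbb=4 nnmmWwBb=8 nnmmWwbb=8 nnmmwwBb=4 nnmmwwbb=4
NnMMWWbb hits 4/256; gcd=4; 4÷4/256÷4 = 1/64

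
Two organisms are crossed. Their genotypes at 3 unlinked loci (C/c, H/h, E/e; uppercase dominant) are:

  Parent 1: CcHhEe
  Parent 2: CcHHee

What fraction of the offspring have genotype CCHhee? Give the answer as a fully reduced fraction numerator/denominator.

CcHhEe gametes: CHE×1, CHe×1, ChE×1, Che×1, cHE×1, cHe×1, chE×1, che×1
CcHHee gametes: CHe×4, cHe×4
CcHhEe×CcHHee grid (8·8=64): CCHHEe=4 CCHHee=4 CCHhEe=4 CCHhee=4 CcHHEe=8 CcHHee=8 CcHhEe=8 CcHhee=8 ccHHEe=4 ccHHee=4 ccHhEe=4 ccHhee=4
CCHhee hits 4/64; gcd=4; 4÷4/64÷4 = 1/16

P(CCHhee) = 1/16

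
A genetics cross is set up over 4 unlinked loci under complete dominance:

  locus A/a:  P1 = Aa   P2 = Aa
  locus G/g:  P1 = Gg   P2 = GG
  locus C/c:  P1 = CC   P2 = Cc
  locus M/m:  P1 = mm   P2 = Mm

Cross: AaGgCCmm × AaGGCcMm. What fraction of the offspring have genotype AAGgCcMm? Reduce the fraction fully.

P(AAGgCcMm) = 1/32

AaGgCCmm gametes: AGCm×4, AgCm×4, aGCm×4, agCm×4
AaGGCcMm gametes: AGCM×2, AGCm×2, AGcM×2, AGcm×2, aGCM×2, aGCm×2, aGcM×2, aGcm×2
AaGgCCmm×AaGGCcMm grid (16·16=256): AAGGCCMm=8 AAGGCCmm=8 AAGGCcMm=8 AAGGCcmm=8 AAGgCCMm=8 AAGgCCmm=8 AAGgCcMm=8 AAGgCcmm=8 AaGGCCMm=16 AaGGCCmm=16 AaGGCcMm=16 AaGGCcmm=16 AaGgCCMm=16 AaGgCCmm=16 AaGgCcMm=16 AaGgCcmm=16 aaGGCCMm=8 aaGGCCmm=8 aaGGCcMm=8 aaGGCcmm=8 aaGgCCMm=8 aaGgCCmm=8 aaGgCcMm=8 aaGgCcmm=8
AAGgCcMm hits 8/256; gcd=8; 8÷8/256÷8 = 1/32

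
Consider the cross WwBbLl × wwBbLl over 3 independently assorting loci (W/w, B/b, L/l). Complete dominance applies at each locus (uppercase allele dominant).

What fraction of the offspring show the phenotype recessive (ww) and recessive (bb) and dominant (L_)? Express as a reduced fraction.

WwBbLl gametes: WBL×1, WBl×1, WbL×1, Wbl×1, wBL×1, wBl×1, wbL×1, wbl×1
wwBbLl gametes: wBL×2, wBl×2, wbL×2, wbl×2
WwBbLl×wwBbLl grid (8·8=64): WwBBLL=2 WwBBLl=4 WwBBll=2 WwBbLL=4 WwBbLl=8 WwBbll=4 WwbbLL=2 WwbbLl=4 Wwbbll=2 wwBBLL=2 wwBBLl=4 wwBBll=2 wwBbLL=4 wwBbLl=8 wwBbll=4 wwbbLL=2 wwbbLl=4 wwbbll=2
ww bb L_ hits 6/64; gcd=2; 6÷2/64÷2 = 3/32

P(ww bb L_) = 3/32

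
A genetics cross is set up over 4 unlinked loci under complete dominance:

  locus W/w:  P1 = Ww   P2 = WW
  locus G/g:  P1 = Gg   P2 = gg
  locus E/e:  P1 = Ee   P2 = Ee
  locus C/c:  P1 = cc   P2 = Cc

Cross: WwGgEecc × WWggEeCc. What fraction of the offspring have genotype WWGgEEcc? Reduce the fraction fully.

P(WWGgEEcc) = 1/32

WwGgEecc gametes: WGEc×2, WGec×2, WgEc×2, Wgec×2, wGEc×2, wGec×2, wgEc×2, wgec×2
WWggEeCc gametes: WgEC×4, WgEc×4, WgeC×4, Wgec×4
WwGgEecc×WWggEeCc grid (16·16=256): WWGgEECc=8 WWGgEEcc=8 WWGgEeCc=16 WWGgEecc=16 WWGgeeCc=8 WWGgeecc=8 WWggEECc=8 WWggEEcc=8 WWggEeCc=16 WWggEecc=16 WWggeeCc=8 WWggeecc=8 WwGgEECc=8 WwGgEEcc=8 WwGgEeCc=16 WwGgEecc=16 WwGgeeCc=8 WwGgeecc=8 WwggEECc=8 WwggEEcc=8 WwggEeCc=16 WwggEecc=16 WwggeeCc=8 Wwggeecc=8
WWGgEEcc hits 8/256; gcd=8; 8÷8/256÷8 = 1/32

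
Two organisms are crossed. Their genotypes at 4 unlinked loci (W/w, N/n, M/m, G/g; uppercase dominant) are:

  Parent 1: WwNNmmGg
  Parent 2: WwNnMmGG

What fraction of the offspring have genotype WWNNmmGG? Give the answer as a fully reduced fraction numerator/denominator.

WwNNmmGg gametes: WNmG×4, WNmg×4, wNmG×4, wNmg×4
WwNnMmGG gametes: WNMG×2, WNmG×2, WnMG×2, WnmG×2, wNMG×2, wNmG×2, wnMG×2, wnmG×2
WwNNmmGg×WwNnMmGG grid (16·16=256): WWNNMmGG=8 WWNNMmGg=8 WWNNmmGG=8 WWNNmmGg=8 WWNnMmGG=8 WWNnMmGg=8 WWNnmmGG=8 WWNnmmGg=8 WwNNMmGG=16 WwNNMmGg=16 WwNNmmGG=16 WwNNmmGg=16 WwNnMmGG=16 WwNnMmGg=16 WwNnmmGG=16 WwNnmmGg=16 wwNNMmGG=8 wwNNMmGg=8 wwNNmmGG=8 wwNNmmGg=8 wwNnMmGG=8 wwNnMmGg=8 wwNnmmGG=8 wwNnmmGg=8
WWNNmmGG hits 8/256; gcd=8; 8÷8/256÷8 = 1/32

P(WWNNmmGG) = 1/32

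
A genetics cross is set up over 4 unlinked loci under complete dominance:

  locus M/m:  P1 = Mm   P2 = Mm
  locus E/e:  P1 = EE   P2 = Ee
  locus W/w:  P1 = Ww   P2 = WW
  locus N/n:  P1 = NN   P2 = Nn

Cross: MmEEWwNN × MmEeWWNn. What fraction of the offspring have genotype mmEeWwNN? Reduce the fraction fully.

P(mmEeWwNN) = 1/32

MmEEWwNN gametes: MEWN×4, MEwN×4, mEWN×4, mEwN×4
MmEeWWNn gametes: MEWN×2, MEWn×2, MeWN×2, MeWn×2, mEWN×2, mEWn×2, meWN×2, meWn×2
MmEEWwNN×MmEeWWNn grid (16·16=256): MMEEWWNN=8 MMEEWWNn=8 MMEEWwNN=8 MMEEWwNn=8 MMEeWWNN=8 MMEeWWNn=8 MMEeWwNN=8 MMEeWwNn=8 MmEEWWNN=16 MmEEWWNn=16 MmEEWwNN=16 MmEEWwNn=16 MmEeWWNN=16 MmEeWWNn=16 MmEeWwNN=16 MmEeWwNn=16 mmEEWWNN=8 mmEEWWNn=8 mmEEWwNN=8 mmEEWwNn=8 mmEeWWNN=8 mmEeWWNn=8 mmEeWwNN=8 mmEeWwNn=8
mmEeWwNN hits 8/256; gcd=8; 8÷8/256÷8 = 1/32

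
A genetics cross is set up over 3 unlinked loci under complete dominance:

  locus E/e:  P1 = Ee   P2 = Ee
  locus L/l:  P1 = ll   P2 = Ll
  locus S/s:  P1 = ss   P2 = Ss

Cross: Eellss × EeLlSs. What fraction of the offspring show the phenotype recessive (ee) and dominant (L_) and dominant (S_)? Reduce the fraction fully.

Eellss gametes: Els×4, els×4
EeLlSs gametes: ELS×1, ELs×1, ElS×1, Els×1, eLS×1, eLs×1, elS×1, els×1
Eellss×EeLlSs grid (8·8=64): EELlSs=4 EELlss=4 EEllSs=4 EEllss=4 EeLlSs=8 EeLlss=8 EellSs=8 Eellss=8 eeLlSs=4 eeLlss=4 eellSs=4 eellss=4
ee L_ S_ hits 4/64; gcd=4; 4÷4/64÷4 = 1/16

P(ee L_ S_) = 1/16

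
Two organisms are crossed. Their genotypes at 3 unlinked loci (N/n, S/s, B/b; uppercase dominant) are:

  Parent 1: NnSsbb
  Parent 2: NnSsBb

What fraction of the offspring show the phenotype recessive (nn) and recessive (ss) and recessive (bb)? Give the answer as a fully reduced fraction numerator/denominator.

NnSsbb gametes: NSb×2, Nsb×2, nSb×2, nsb×2
NnSsBb gametes: NSB×1, NSb×1, NsB×1, Nsb×1, nSB×1, nSb×1, nsB×1, nsb×1
NnSsbb×NnSsBb grid (8·8=64): NNSSBb=2 NNSSbb=2 NNSsBb=4 NNSsbb=4 NNssBb=2 NNssbb=2 NnSSBb=4 NnSSbb=4 NnSsBb=8 NnSsbb=8 NnssBb=4 Nnssbb=4 nnSSBb=2 nnSSbb=2 nnSsBb=4 nnSsbb=4 nnssBb=2 nnssbb=2
nn ss bb hits 2/64; gcd=2; 2÷2/64÷2 = 1/32

P(nn ss bb) = 1/32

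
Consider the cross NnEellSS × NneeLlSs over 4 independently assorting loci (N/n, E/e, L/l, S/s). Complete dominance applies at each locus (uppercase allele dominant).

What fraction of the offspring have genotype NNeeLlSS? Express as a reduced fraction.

P(NNeeLlSS) = 1/32

NnEellSS gametes: NElS×4, NelS×4, nElS×4, nelS×4
NneeLlSs gametes: NeLS×2, NeLs×2, NelS×2, Nels×2, neLS×2, neLs×2, nelS×2, nels×2
NnEellSS×NneeLlSs grid (16·16=256): NNEeLlSS=8 NNEeLlSs=8 NNEellSS=8 NNEellSs=8 NNeeLlSS=8 NNeeLlSs=8 NNeellSS=8 NNeellSs=8 NnEeLlSS=16 NnEeLlSs=16 NnEellSS=16 NnEellSs=16 NneeLlSS=16 NneeLlSs=16 NneellSS=16 NneellSs=16 nnEeLlSS=8 nnEeLlSs=8 nnEellSS=8 nnEellSs=8 nneeLlSS=8 nneeLlSs=8 nneellSS=8 nneellSs=8
NNeeLlSS hits 8/256; gcd=8; 8÷8/256÷8 = 1/32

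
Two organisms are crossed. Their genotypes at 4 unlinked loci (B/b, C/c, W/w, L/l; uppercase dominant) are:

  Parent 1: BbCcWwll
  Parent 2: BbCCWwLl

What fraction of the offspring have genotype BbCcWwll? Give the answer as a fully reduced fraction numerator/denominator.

P(BbCcWwll) = 1/16

BbCcWwll gametes: BCWl×2, BCwl×2, BcWl×2, Bcwl×2, bCWl×2, bCwl×2, bcWl×2, bcwl×2
BbCCWwLl gametes: BCWL×2, BCWl×2, BCwL×2, BCwl×2, bCWL×2, bCWl×2, bCwL×2, bCwl×2
BbCcWwll×BbCCWwLl grid (16·16=256): BBCCWWLl=4 BBCCWWll=4 BBCCWwLl=8 BBCCWwll=8 BBCCwwLl=4 BBCCwwll=4 BBCcWWLl=4 BBCcWWll=4 BBCcWwLl=8 BBCcWwll=8 BBCcwwLl=4 BBCcwwll=4 BbCCWWLl=8 BbCCWWll=8 BbCCWwLl=16 BbCCWwll=16 BbCCwwLl=8 BbCCwwll=8 BbCcWWLl=8 BbCcWWll=8 BbCcWwLl=16 BbCcWwll=16 BbCcwwLl=8 BbCcwwll=8 bbCCWWLl=4 bbCCWWll=4 bbCCWwLl=8 bbCCWwll=8 bbCCwwLl=4 bbCCwwll=4 bbCcWWLl=4 bbCcWWll=4 bbCcWwLl=8 bbCcWwll=8 bbCcwwLl=4 bbCcwwll=4
BbCcWwll hits 16/256; gcd=16; 16÷16/256÷16 = 1/16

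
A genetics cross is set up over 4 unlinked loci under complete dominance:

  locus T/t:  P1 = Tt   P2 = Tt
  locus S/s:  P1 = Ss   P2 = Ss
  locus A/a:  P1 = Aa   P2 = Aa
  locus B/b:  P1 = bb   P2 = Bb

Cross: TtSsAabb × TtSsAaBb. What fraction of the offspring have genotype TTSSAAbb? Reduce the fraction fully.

TtSsAabb gametes: TSAb×2, TSab×2, TsAb×2, Tsab×2, tSAb×2, tSab×2, tsAb×2, tsab×2
TtSsAaBb gametes: TSAB×1, TSAb×1, TSaB×1, TSab×1, TsAB×1, TsAb×1, TsaB×1, Tsab×1, tSAB×1, tSAb×1, tSaB×1, tSab×1, tsAB×1, tsAb×1, tsaB×1, tsab×1
TtSsAabb×TtSsAaBb grid (16·16=256): TTSSAABb=2 TTSSAAbb=2 TTSSAaBb=4 TTSSAabb=4 TTSSaaBb=2 TTSSaabb=2 TTSsAABb=4 TTSsAAbb=4 TTSsAaBb=8 TTSsAabb=8 TTSsaaBb=4 TTSsaabb=4 TTssAABb=2 TTssAAbb=2 TTssAaBb=4 TTssAabb=4 TTssaaBb=2 TTssaabb=2 TtSSAABb=4 TtSSAAbb=4 TtSSAaBb=8 TtSSAabb=8 TtSSaaBb=4 TtSSaabb=4 TtSsAABb=8 TtSsAAbb=8 TtSsAaBb=16 TtSsAabb=16 TtSsaaBb=8 TtSsaabb=8 TtssAABb=4 TtssAAbb=4 TtssAaBb=8 TtssAabb=8 TtssaaBb=4 Ttssaabb=4 ttSSAABb=2 ttSSAAbb=2 ttSSAaBb=4 ttSSAabb=4 ttSSaaBb=2 ttSSaabb=2 ttSsAABb=4 ttSsAAbb=4 ttSsAaBb=8 ttSsAabb=8 ttSsaaBb=4 ttSsaabb=4 ttssAABb=2 ttssAAbb=2 ttssAaBb=4 ttssAabb=4 ttssaaBb=2 ttssaabb=2
TTSSAAbb hits 2/256; gcd=2; 2÷2/256÷2 = 1/128

P(TTSSAAbb) = 1/128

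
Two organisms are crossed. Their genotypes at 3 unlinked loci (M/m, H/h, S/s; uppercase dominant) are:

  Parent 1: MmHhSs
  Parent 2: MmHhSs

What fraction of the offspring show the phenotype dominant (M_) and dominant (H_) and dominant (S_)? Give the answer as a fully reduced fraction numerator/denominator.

P(M_ H_ S_) = 27/64

MmHhSs gametes: MHS×1, MHs×1, MhS×1, Mhs×1, mHS×1, mHs×1, mhS×1, mhs×1
MmHhSs gametes: MHS×1, MHs×1, MhS×1, Mhs×1, mHS×1, mHs×1, mhS×1, mhs×1
MmHhSs×MmHhSs grid (8·8=64): MMHHSS=1 MMHHSs=2 MMHHss=1 MMHhSS=2 MMHhSs=4 MMHhss=2 MMhhSS=1 MMhhSs=2 MMhhss=1 MmHHSS=2 MmHHSs=4 MmHHss=2 MmHhSS=4 MmHhSs=8 MmHhss=4 MmhhSS=2 MmhhSs=4 Mmhhss=2 mmHHSS=1 mmHHSs=2 mmHHss=1 mmHhSS=2 mmHhSs=4 mmHhss=2 mmhhSS=1 mmhhSs=2 mmhhss=1
M_ H_ S_ hits 27/64; gcd=1; 27÷1/64÷1 = 27/64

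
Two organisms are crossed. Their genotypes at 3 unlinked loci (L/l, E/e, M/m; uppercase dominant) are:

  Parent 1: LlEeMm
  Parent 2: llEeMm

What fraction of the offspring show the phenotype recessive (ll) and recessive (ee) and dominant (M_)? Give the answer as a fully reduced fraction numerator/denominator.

P(ll ee M_) = 3/32

LlEeMm gametes: LEM×1, LEm×1, LeM×1, Lem×1, lEM×1, lEm×1, leM×1, lem×1
llEeMm gametes: lEM×2, lEm×2, leM×2, lem×2
LlEeMm×llEeMm grid (8·8=64): LlEEMM=2 LlEEMm=4 LlEEmm=2 LlEeMM=4 LlEeMm=8 LlEemm=4 LleeMM=2 LleeMm=4 Lleemm=2 llEEMM=2 llEEMm=4 llEEmm=2 llEeMM=4 llEeMm=8 llEemm=4 lleeMM=2 lleeMm=4 lleemm=2
ll ee M_ hits 6/64; gcd=2; 6÷2/64÷2 = 3/32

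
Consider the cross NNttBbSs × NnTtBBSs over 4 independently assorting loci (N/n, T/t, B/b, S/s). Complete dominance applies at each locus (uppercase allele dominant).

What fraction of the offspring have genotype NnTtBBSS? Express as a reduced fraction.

NNttBbSs gametes: NtBS×4, NtBs×4, NtbS×4, Ntbs×4
NnTtBBSs gametes: NTBS×2, NTBs×2, NtBS×2, NtBs×2, nTBS×2, nTBs×2, ntBS×2, ntBs×2
NNttBbSs×NnTtBBSs grid (16·16=256): NNTtBBSS=8 NNTtBBSs=16 NNTtBBss=8 NNTtBbSS=8 NNTtBbSs=16 NNTtBbss=8 NNttBBSS=8 NNttBBSs=16 NNttBBss=8 NNttBbSS=8 NNttBbSs=16 NNttBbss=8 NnTtBBSS=8 NnTtBBSs=16 NnTtBBss=8 NnTtBbSS=8 NnTtBbSs=16 NnTtBbss=8 NnttBBSS=8 NnttBBSs=16 NnttBBss=8 NnttBbSS=8 NnttBbSs=16 NnttBbss=8
NnTtBBSS hits 8/256; gcd=8; 8÷8/256÷8 = 1/32

P(NnTtBBSS) = 1/32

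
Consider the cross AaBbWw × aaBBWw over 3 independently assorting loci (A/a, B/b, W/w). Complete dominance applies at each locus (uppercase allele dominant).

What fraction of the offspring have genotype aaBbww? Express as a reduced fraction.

P(aaBbww) = 1/16

AaBbWw gametes: ABW×1, ABw×1, AbW×1, Abw×1, aBW×1, aBw×1, abW×1, abw×1
aaBBWw gametes: aBW×4, aBw×4
AaBbWw×aaBBWw grid (8·8=64): AaBBWW=4 AaBBWw=8 AaBBww=4 AaBbWW=4 AaBbWw=8 AaBbww=4 aaBBWW=4 aaBBWw=8 aaBBww=4 aaBbWW=4 aaBbWw=8 aaBbww=4
aaBbww hits 4/64; gcd=4; 4÷4/64÷4 = 1/16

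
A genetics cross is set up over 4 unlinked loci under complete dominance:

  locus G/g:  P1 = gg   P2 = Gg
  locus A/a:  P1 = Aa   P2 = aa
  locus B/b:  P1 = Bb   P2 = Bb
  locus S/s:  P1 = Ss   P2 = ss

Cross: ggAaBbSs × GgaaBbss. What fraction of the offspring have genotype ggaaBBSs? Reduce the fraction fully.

ggAaBbSs gametes: gABS×2, gABs×2, gAbS×2, gAbs×2, gaBS×2, gaBs×2, gabS×2, gabs×2
GgaaBbss gametes: GaBs×4, Gabs×4, gaBs×4, gabs×4
ggAaBbSs×GgaaBbss grid (16·16=256): GgAaBBSs=8 GgAaBBss=8 GgAaBbSs=16 GgAaBbss=16 GgAabbSs=8 GgAabbss=8 GgaaBBSs=8 GgaaBBss=8 GgaaBbSs=16 GgaaBbss=16 GgaabbSs=8 Ggaabbss=8 ggAaBBSs=8 ggAaBBss=8 ggAaBbSs=16 ggAaBbss=16 ggAabbSs=8 ggAabbss=8 ggaaBBSs=8 ggaaBBss=8 ggaaBbSs=16 ggaaBbss=16 ggaabbSs=8 ggaabbss=8
ggaaBBSs hits 8/256; gcd=8; 8÷8/256÷8 = 1/32

P(ggaaBBSs) = 1/32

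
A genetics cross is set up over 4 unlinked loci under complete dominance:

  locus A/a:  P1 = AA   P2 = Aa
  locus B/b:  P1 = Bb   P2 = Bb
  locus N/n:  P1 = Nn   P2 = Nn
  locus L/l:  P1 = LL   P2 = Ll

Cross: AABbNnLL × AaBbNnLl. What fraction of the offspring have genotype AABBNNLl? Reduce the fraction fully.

AABbNnLL gametes: ABNL×4, ABnL×4, AbNL×4, AbnL×4
AaBbNnLl gametes: ABNL×1, ABNl×1, ABnL×1, ABnl×1, AbNL×1, AbNl×1, AbnL×1, Abnl×1, aBNL×1, aBNl×1, aBnL×1, aBnl×1, abNL×1, abNl×1, abnL×1, abnl×1
AABbNnLL×AaBbNnLl grid (16·16=256): AABBNNLL=4 AABBNNLl=4 AABBNnLL=8 AABBNnLl=8 AABBnnLL=4 AABBnnLl=4 AABbNNLL=8 AABbNNLl=8 AABbNnLL=16 AABbNnLl=16 AABbnnLL=8 AABbnnLl=8 AAbbNNLL=4 AAbbNNLl=4 AAbbNnLL=8 AAbbNnLl=8 AAbbnnLL=4 AAbbnnLl=4 AaBBNNLL=4 AaBBNNLl=4 AaBBNnLL=8 AaBBNnLl=8 AaBBnnLL=4 AaBBnnLl=4 AaBbNNLL=8 AaBbNNLl=8 AaBbNnLL=16 AaBbNnLl=16 AaBbnnLL=8 AaBbnnLl=8 AabbNNLL=4 AabbNNLl=4 AabbNnLL=8 AabbNnLl=8 AabbnnLL=4 AabbnnLl=4
AABBNNLl hits 4/256; gcd=4; 4÷4/256÷4 = 1/64

P(AABBNNLl) = 1/64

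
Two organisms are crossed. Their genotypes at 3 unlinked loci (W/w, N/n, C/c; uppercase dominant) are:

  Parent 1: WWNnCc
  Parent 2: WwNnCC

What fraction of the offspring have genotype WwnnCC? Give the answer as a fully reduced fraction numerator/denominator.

WWNnCc gametes: WNC×2, WNc×2, WnC×2, Wnc×2
WwNnCC gametes: WNC×2, WnC×2, wNC×2, wnC×2
WWNnCc×WwNnCC grid (8·8=64): WWNNCC=4 WWNNCc=4 WWNnCC=8 WWNnCc=8 WWnnCC=4 WWnnCc=4 WwNNCC=4 WwNNCc=4 WwNnCC=8 WwNnCc=8 WwnnCC=4 WwnnCc=4
WwnnCC hits 4/64; gcd=4; 4÷4/64÷4 = 1/16

P(WwnnCC) = 1/16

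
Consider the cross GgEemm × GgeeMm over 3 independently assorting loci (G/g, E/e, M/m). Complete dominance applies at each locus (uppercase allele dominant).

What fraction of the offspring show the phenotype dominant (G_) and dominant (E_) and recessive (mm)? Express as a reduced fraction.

P(G_ E_ mm) = 3/16

GgEemm gametes: GEm×2, Gem×2, gEm×2, gem×2
GgeeMm gametes: GeM×2, Gem×2, geM×2, gem×2
GgEemm×GgeeMm grid (8·8=64): GGEeMm=4 GGEemm=4 GGeeMm=4 GGeemm=4 GgEeMm=8 GgEemm=8 GgeeMm=8 Ggeemm=8 ggEeMm=4 ggEemm=4 ggeeMm=4 ggeemm=4
G_ E_ mm hits 12/64; gcd=4; 12÷4/64÷4 = 3/16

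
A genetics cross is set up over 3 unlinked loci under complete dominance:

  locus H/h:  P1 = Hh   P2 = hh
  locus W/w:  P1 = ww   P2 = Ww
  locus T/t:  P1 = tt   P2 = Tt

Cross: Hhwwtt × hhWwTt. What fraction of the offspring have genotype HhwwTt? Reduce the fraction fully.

P(HhwwTt) = 1/8

Hhwwtt gametes: Hwt×4, hwt×4
hhWwTt gametes: hWT×2, hWt×2, hwT×2, hwt×2
Hhwwtt×hhWwTt grid (8·8=64): HhWwTt=8 HhWwtt=8 HhwwTt=8 Hhwwtt=8 hhWwTt=8 hhWwtt=8 hhwwTt=8 hhwwtt=8
HhwwTt hits 8/64; gcd=8; 8÷8/64÷8 = 1/8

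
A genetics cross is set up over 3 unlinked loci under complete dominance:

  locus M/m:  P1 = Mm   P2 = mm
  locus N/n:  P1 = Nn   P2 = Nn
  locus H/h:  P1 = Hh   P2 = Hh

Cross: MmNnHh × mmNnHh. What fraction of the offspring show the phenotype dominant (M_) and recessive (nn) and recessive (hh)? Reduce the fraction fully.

P(M_ nn hh) = 1/32

MmNnHh gametes: MNH×1, MNh×1, MnH×1, Mnh×1, mNH×1, mNh×1, mnH×1, mnh×1
mmNnHh gametes: mNH×2, mNh×2, mnH×2, mnh×2
MmNnHh×mmNnHh grid (8·8=64): MmNNHH=2 MmNNHh=4 MmNNhh=2 MmNnHH=4 MmNnHh=8 MmNnhh=4 MmnnHH=2 MmnnHh=4 Mmnnhh=2 mmNNHH=2 mmNNHh=4 mmNNhh=2 mmNnHH=4 mmNnHh=8 mmNnhh=4 mmnnHH=2 mmnnHh=4 mmnnhh=2
M_ nn hh hits 2/64; gcd=2; 2÷2/64÷2 = 1/32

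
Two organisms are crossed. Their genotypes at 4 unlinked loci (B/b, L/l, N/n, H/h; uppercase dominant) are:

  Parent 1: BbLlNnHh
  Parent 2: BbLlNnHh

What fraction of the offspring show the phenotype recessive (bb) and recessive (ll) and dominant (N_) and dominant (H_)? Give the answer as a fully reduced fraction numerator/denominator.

P(bb ll N_ H_) = 9/256

BbLlNnHh gametes: BLNH×1, BLNh×1, BLnH×1, BLnh×1, BlNH×1, BlNh×1, BlnH×1, Blnh×1, bLNH×1, bLNh×1, bLnH×1, bLnh×1, blNH×1, blNh×1, blnH×1, blnh×1
BbLlNnHh gametes: BLNH×1, BLNh×1, BLnH×1, BLnh×1, BlNH×1, BlNh×1, BlnH×1, Blnh×1, bLNH×1, bLNh×1, bLnH×1, bLnh×1, blNH×1, blNh×1, blnH×1, blnh×1
BbLlNnHh×BbLlNnHh grid (16·16=256): BBLLNNHH=1 BBLLNNHh=2 BBLLNNhh=1 BBLLNnHH=2 BBLLNnHh=4 BBLLNnhh=2 BBLLnnHH=1 BBLLnnHh=2 BBLLnnhh=1 BBLlNNHH=2 BBLlNNHh=4 BBLlNNhh=2 BBLlNnHH=4 BBLlNnHh=8 BBLlNnhh=4 BBLlnnHH=2 BBLlnnHh=4 BBLlnnhh=2 BBllNNHH=1 BBllNNHh=2 BBllNNhh=1 BBllNnHH=2 BBllNnHh=4 BBllNnhh=2 BBllnnHH=1 BBllnnHh=2 BBllnnhh=1 BbLLNNHH=2 BbLLNNHh=4 BbLLNNhh=2 BbLLNnHH=4 BbLLNnHh=8 BbLLNnhh=4 BbLLnnHH=2 BbLLnnHh=4 BbLLnnhh=2 BbLlNNHH=4 BbLlNNHh=8 BbLlNNhh=4 BbLlNnHH=8 BbLlNnHh=16 BbLlNnhh=8 BbLlnnHH=4 BbLlnnHh=8 BbLlnnhh=4 BbllNNHH=2 BbllNNHh=4 BbllNNhh=2 BbllNnHH=4 BbllNnHh=8 BbllNnhh=4 BbllnnHH=2 BbllnnHh=4 Bbllnnhh=2 bbLLNNHH=1 bbLLNNHh=2 bbLLNNhh=1 bbLLNnHH=2 bbLLNnHh=4 bbLLNnhh=2 bbLLnnHH=1 bbLLnnHh=2 bbLLnnhh=1 bbLlNNHH=2 bbLlNNHh=4 bbLlNNhh=2 bbLlNnHH=4 bbLlNnHh=8 bbLlNnhh=4 bbLlnnHH=2 bbLlnnHh=4 bbLlnnhh=2 bbllNNHH=1 bbllNNHh=2 bbllNNhh=1 bbllNnHH=2 bbllNnHh=4 bbllNnhh=2 bbllnnHH=1 bbllnnHh=2 bbllnnhh=1
bb ll N_ H_ hits 9/256; gcd=1; 9÷1/256÷1 = 9/256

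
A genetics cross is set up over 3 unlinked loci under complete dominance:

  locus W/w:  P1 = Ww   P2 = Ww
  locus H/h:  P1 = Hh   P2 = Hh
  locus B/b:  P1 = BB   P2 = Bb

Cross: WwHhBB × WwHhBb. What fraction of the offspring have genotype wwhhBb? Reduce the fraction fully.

P(wwhhBb) = 1/32

WwHhBB gametes: WHB×2, WhB×2, wHB×2, whB×2
WwHhBb gametes: WHB×1, WHb×1, WhB×1, Whb×1, wHB×1, wHb×1, whB×1, whb×1
WwHhBB×WwHhBb grid (8·8=64): WWHHBB=2 WWHHBb=2 WWHhBB=4 WWHhBb=4 WWhhBB=2 WWhhBb=2 WwHHBB=4 WwHHBb=4 WwHhBB=8 WwHhBb=8 WwhhBB=4 WwhhBb=4 wwHHBB=2 wwHHBb=2 wwHhBB=4 wwHhBb=4 wwhhBB=2 wwhhBb=2
wwhhBb hits 2/64; gcd=2; 2÷2/64÷2 = 1/32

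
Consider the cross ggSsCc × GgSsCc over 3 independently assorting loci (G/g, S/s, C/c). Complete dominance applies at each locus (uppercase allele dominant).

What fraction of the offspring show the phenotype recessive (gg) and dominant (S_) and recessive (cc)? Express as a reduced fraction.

ggSsCc gametes: gSC×2, gSc×2, gsC×2, gsc×2
GgSsCc gametes: GSC×1, GSc×1, GsC×1, Gsc×1, gSC×1, gSc×1, gsC×1, gsc×1
ggSsCc×GgSsCc grid (8·8=64): GgSSCC=2 GgSSCc=4 GgSScc=2 GgSsCC=4 GgSsCc=8 GgSscc=4 GgssCC=2 GgssCc=4 Ggsscc=2 ggSSCC=2 ggSSCc=4 ggSScc=2 ggSsCC=4 ggSsCc=8 ggSscc=4 ggssCC=2 ggssCc=4 ggsscc=2
gg S_ cc hits 6/64; gcd=2; 6÷2/64÷2 = 3/32

P(gg S_ cc) = 3/32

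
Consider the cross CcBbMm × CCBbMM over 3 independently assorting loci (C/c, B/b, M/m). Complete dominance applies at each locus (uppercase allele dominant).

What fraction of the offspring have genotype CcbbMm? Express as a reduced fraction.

P(CcbbMm) = 1/16

CcBbMm gametes: CBM×1, CBm×1, CbM×1, Cbm×1, cBM×1, cBm×1, cbM×1, cbm×1
CCBbMM gametes: CBM×4, CbM×4
CcBbMm×CCBbMM grid (8·8=64): CCBBMM=4 CCBBMm=4 CCBbMM=8 CCBbMm=8 CCbbMM=4 CCbbMm=4 CcBBMM=4 CcBBMm=4 CcBbMM=8 CcBbMm=8 CcbbMM=4 CcbbMm=4
CcbbMm hits 4/64; gcd=4; 4÷4/64÷4 = 1/16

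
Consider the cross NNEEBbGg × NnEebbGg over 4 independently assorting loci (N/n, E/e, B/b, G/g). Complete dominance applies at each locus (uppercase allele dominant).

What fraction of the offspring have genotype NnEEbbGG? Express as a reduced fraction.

P(NnEEbbGG) = 1/32

NNEEBbGg gametes: NEBG×4, NEBg×4, NEbG×4, NEbg×4
NnEebbGg gametes: NEbG×2, NEbg×2, NebG×2, Nebg×2, nEbG×2, nEbg×2, nebG×2, nebg×2
NNEEBbGg×NnEebbGg grid (16·16=256): NNEEBbGG=8 NNEEBbGg=16 NNEEBbgg=8 NNEEbbGG=8 NNEEbbGg=16 NNEEbbgg=8 NNEeBbGG=8 NNEeBbGg=16 NNEeBbgg=8 NNEebbGG=8 NNEebbGg=16 NNEebbgg=8 NnEEBbGG=8 NnEEBbGg=16 NnEEBbgg=8 NnEEbbGG=8 NnEEbbGg=16 NnEEbbgg=8 NnEeBbGG=8 NnEeBbGg=16 NnEeBbgg=8 NnEebbGG=8 NnEebbGg=16 NnEebbgg=8
NnEEbbGG hits 8/256; gcd=8; 8÷8/256÷8 = 1/32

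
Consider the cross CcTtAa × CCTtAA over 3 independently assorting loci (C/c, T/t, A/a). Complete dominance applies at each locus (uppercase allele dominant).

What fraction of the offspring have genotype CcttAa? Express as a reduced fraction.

CcTtAa gametes: CTA×1, CTa×1, CtA×1, Cta×1, cTA×1, cTa×1, ctA×1, cta×1
CCTtAA gametes: CTA×4, CtA×4
CcTtAa×CCTtAA grid (8·8=64): CCTTAA=4 CCTTAa=4 CCTtAA=8 CCTtAa=8 CCttAA=4 CCttAa=4 CcTTAA=4 CcTTAa=4 CcTtAA=8 CcTtAa=8 CcttAA=4 CcttAa=4
CcttAa hits 4/64; gcd=4; 4÷4/64÷4 = 1/16

P(CcttAa) = 1/16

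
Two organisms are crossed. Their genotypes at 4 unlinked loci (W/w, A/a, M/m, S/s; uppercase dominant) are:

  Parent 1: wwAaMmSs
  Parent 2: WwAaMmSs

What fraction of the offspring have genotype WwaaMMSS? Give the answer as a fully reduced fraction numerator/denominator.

wwAaMmSs gametes: wAMS×2, wAMs×2, wAmS×2, wAms×2, waMS×2, waMs×2, wamS×2, wams×2
WwAaMmSs gametes: WAMS×1, WAMs×1, WAmS×1, WAms×1, WaMS×1, WaMs×1, WamS×1, Wams×1, wAMS×1, wAMs×1, wAmS×1, wAms×1, waMS×1, waMs×1, wamS×1, wams×1
wwAaMmSs×WwAaMmSs grid (16·16=256): WwAAMMSS=2 WwAAMMSs=4 WwAAMMss=2 WwAAMmSS=4 WwAAMmSs=8 WwAAMmss=4 WwAAmmSS=2 WwAAmmSs=4 WwAAmmss=2 WwAaMMSS=4 WwAaMMSs=8 WwAaMMss=4 WwAaMmSS=8 WwAaMmSs=16 WwAaMmss=8 WwAammSS=4 WwAammSs=8 WwAammss=4 WwaaMMSS=2 WwaaMMSs=4 WwaaMMss=2 WwaaMmSS=4 WwaaMmSs=8 WwaaMmss=4 WwaammSS=2 WwaammSs=4 Wwaammss=2 wwAAMMSS=2 wwAAMMSs=4 wwAAMMss=2 wwAAMmSS=4 wwAAMmSs=8 wwAAMmss=4 wwAAmmSS=2 wwAAmmSs=4 wwAAmmss=2 wwAaMMSS=4 wwAaMMSs=8 wwAaMMss=4 wwAaMmSS=8 wwAaMmSs=16 wwAaMmss=8 wwAammSS=4 wwAammSs=8 wwAammss=4 wwaaMMSS=2 wwaaMMSs=4 wwaaMMss=2 wwaaMmSS=4 wwaaMmSs=8 wwaaMmss=4 wwaammSS=2 wwaammSs=4 wwaammss=2
WwaaMMSS hits 2/256; gcd=2; 2÷2/256÷2 = 1/128

P(WwaaMMSS) = 1/128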